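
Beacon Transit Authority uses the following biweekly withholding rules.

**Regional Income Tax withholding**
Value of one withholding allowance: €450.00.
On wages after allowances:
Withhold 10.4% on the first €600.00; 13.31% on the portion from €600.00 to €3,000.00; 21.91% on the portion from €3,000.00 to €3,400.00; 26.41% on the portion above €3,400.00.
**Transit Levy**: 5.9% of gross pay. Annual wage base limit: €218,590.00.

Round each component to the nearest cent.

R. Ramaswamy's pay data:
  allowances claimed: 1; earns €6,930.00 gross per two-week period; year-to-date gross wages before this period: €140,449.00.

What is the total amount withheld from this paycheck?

Regional Income Tax: taxable = €6,930.00 − 1×€450.00 = €6,480.00
  €469.48 + 26.41% × (€6,480.00 − €3,400.00) = €469.48 + 26.41% × €3,080.00 = €1,282.91
Transit Levy: 5.9% × €6,930.00 = €408.87
Total: €1,282.91 + €408.87 = €1,691.78

€1,691.78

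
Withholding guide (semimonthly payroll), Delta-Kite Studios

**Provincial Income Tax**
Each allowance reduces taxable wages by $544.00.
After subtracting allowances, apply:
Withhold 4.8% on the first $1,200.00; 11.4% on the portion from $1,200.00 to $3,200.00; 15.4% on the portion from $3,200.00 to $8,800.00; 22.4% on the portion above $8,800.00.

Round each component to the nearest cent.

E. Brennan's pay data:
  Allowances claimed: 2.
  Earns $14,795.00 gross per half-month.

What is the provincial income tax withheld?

$2,247.17

Provincial Income Tax: taxable = $14,795.00 − 2×$544.00 = $13,707.00
  $1,148.00 + 22.4% × ($13,707.00 − $8,800.00) = $1,148.00 + 22.4% × $4,907.00 = $2,247.17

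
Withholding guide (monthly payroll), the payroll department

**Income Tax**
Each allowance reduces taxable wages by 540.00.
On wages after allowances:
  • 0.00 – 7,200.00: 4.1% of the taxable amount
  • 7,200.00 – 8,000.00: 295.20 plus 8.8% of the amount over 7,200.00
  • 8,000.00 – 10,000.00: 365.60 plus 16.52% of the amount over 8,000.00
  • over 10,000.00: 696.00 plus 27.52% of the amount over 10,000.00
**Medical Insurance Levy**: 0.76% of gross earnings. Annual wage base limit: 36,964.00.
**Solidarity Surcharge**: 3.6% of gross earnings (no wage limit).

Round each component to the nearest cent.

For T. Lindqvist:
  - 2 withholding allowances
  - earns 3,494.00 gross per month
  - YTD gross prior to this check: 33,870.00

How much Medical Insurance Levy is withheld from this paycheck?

23.51

Medical Insurance Levy: cap 36,964.00 − YTD 33,870.00 = 3,094.00 subject; 0.76% × 3,094.00 = 23.51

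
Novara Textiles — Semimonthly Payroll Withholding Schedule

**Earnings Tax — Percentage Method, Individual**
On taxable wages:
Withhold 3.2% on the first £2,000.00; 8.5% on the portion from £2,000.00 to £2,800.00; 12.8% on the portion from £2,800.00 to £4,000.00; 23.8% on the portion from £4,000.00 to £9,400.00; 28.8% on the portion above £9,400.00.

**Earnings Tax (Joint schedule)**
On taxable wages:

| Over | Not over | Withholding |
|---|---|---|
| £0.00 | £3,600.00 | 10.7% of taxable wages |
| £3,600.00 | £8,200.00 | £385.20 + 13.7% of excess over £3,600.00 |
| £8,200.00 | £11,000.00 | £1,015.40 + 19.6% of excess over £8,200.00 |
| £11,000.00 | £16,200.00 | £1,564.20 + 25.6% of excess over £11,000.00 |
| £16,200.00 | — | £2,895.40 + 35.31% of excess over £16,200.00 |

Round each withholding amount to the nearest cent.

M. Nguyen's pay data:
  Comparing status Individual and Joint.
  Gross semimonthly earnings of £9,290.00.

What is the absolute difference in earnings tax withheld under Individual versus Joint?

£315.58

Earnings Tax (Individual): taxable = £9,290.00
  £285.60 + 23.8% × (£9,290.00 − £4,000.00) = £285.60 + 23.8% × £5,290.00 = £1,544.62
Earnings Tax (Joint): taxable = £9,290.00
  £1,015.40 + 19.6% × (£9,290.00 − £8,200.00) = £1,015.40 + 19.6% × £1,090.00 = £1,229.04
Difference: |£1,544.62 − £1,229.04| = £315.58 (higher under Individual)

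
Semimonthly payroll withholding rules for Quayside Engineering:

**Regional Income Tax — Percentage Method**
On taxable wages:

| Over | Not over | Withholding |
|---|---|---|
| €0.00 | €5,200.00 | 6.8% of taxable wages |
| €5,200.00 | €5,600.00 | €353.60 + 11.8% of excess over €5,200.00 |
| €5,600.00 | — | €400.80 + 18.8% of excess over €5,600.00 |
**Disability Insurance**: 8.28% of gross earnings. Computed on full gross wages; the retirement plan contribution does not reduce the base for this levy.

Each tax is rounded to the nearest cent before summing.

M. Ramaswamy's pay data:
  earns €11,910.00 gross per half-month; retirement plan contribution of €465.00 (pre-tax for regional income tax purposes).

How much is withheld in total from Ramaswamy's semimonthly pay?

€2,485.81

Regional Income Tax: taxable = €11,910.00 − €465.00 = €11,445.00
  €400.80 + 18.8% × (€11,445.00 − €5,600.00) = €400.80 + 18.8% × €5,845.00 = €1,499.66
Disability Insurance: 8.28% × €11,910.00 = €986.15
Total: €1,499.66 + €986.15 = €2,485.81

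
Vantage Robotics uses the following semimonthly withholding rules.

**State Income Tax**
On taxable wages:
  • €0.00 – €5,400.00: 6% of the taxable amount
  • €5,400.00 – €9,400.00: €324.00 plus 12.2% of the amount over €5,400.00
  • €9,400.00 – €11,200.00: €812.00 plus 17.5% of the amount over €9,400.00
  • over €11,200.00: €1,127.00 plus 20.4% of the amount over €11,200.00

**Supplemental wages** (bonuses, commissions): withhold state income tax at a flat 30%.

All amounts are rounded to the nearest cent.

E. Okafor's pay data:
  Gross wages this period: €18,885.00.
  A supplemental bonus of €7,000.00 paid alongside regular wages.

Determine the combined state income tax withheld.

€4,794.74

State Income Tax: taxable = €18,885.00
  €1,127.00 + 20.4% × (€18,885.00 − €11,200.00) = €1,127.00 + 20.4% × €7,685.00 = €2,694.74
Supplemental (30% flat on bonus): 30% × €7,000.00 = €2,100.00
Total state income tax: €2,694.74 + €2,100.00 = €4,794.74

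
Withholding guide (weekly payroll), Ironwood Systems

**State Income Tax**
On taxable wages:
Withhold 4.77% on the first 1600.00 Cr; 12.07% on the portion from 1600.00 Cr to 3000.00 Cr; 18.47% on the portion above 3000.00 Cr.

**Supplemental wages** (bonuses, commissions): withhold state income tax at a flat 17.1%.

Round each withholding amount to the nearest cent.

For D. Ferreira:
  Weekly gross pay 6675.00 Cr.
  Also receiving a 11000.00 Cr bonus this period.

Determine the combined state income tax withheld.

State Income Tax: taxable = 6675.00 Cr
  245.30 Cr + 18.47% × (6675.00 Cr − 3000.00 Cr) = 245.30 Cr + 18.47% × 3675.00 Cr = 924.07 Cr
Supplemental (17.1% flat on bonus): 17.1% × 11000.00 Cr = 1881.00 Cr
Total state income tax: 924.07 Cr + 1881.00 Cr = 2805.07 Cr

2805.07 Cr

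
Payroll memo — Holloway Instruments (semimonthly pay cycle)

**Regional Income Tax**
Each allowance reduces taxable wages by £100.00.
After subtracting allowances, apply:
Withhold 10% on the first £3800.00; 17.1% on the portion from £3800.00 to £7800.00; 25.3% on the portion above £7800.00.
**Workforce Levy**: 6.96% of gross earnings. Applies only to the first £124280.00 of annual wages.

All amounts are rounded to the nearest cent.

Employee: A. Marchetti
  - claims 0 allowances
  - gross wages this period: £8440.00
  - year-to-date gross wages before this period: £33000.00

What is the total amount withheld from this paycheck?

Regional Income Tax: taxable = £8440.00
  £1064.00 + 25.3% × (£8440.00 − £7800.00) = £1064.00 + 25.3% × £640.00 = £1225.92
Workforce Levy: 6.96% × £8440.00 = £587.42
Total: £1225.92 + £587.42 = £1813.34

£1813.34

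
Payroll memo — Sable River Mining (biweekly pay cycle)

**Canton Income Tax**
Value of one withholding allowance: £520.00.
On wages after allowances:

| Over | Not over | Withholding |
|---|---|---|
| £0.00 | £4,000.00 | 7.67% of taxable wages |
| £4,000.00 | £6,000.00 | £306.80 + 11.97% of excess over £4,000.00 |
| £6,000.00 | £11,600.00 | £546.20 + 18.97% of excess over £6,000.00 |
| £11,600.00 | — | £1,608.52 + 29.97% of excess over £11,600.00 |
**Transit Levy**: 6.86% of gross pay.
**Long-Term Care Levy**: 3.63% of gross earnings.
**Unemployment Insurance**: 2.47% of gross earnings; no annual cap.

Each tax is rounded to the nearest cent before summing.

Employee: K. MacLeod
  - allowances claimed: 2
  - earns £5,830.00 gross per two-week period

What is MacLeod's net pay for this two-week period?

£4,673.07

Canton Income Tax: taxable = £5,830.00 − 2×£520.00 = £4,790.00
  £306.80 + 11.97% × (£4,790.00 − £4,000.00) = £306.80 + 11.97% × £790.00 = £401.36
Transit Levy: 6.86% × £5,830.00 = £399.94
Long-Term Care Levy: 3.63% × £5,830.00 = £211.63
Unemployment Insurance: 2.47% × £5,830.00 = £144.00
Total withheld: £401.36 + £399.94 + £211.63 + £144.00 = £1,156.93
Net pay: £5,830.00 − £1,156.93 = £4,673.07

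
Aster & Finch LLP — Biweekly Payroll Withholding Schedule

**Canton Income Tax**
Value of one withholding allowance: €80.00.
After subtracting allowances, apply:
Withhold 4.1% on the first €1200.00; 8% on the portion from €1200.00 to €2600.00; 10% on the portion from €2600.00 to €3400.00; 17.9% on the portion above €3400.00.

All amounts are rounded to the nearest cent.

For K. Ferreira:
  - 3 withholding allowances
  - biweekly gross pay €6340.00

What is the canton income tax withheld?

Canton Income Tax: taxable = €6340.00 − 3×€80.00 = €6100.00
  €241.20 + 17.9% × (€6100.00 − €3400.00) = €241.20 + 17.9% × €2700.00 = €724.50

€724.50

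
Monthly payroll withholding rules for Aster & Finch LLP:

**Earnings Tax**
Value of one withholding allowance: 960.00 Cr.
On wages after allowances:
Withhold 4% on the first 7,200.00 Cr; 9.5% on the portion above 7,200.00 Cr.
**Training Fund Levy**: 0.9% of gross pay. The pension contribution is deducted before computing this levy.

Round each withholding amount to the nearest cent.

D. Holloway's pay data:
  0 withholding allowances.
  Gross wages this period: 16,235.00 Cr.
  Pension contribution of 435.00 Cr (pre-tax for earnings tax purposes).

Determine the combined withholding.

1,247.20 Cr

Earnings Tax: taxable = 16,235.00 Cr − 435.00 Cr = 15,800.00 Cr
  288.00 Cr + 9.5% × (15,800.00 Cr − 7,200.00 Cr) = 288.00 Cr + 9.5% × 8,600.00 Cr = 1,105.00 Cr
Training Fund Levy: 0.9% × 15,800.00 Cr = 142.20 Cr
Total: 1,105.00 Cr + 142.20 Cr = 1,247.20 Cr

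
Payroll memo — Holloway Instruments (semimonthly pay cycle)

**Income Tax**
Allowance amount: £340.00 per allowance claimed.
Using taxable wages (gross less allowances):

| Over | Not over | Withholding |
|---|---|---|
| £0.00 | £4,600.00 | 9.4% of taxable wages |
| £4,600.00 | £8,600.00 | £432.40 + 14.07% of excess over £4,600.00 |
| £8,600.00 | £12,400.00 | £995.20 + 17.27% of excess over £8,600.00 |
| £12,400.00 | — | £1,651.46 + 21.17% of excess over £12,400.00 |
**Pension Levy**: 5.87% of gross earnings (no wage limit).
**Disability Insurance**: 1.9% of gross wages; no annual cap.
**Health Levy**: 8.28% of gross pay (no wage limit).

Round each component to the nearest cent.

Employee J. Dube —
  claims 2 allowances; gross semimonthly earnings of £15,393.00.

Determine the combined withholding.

£4,611.70

Income Tax: taxable = £15,393.00 − 2×£340.00 = £14,713.00
  £1,651.46 + 21.17% × (£14,713.00 − £12,400.00) = £1,651.46 + 21.17% × £2,313.00 = £2,141.12
Pension Levy: 5.87% × £15,393.00 = £903.57
Disability Insurance: 1.9% × £15,393.00 = £292.47
Health Levy: 8.28% × £15,393.00 = £1,274.54
Total: £2,141.12 + £903.57 + £292.47 + £1,274.54 = £4,611.70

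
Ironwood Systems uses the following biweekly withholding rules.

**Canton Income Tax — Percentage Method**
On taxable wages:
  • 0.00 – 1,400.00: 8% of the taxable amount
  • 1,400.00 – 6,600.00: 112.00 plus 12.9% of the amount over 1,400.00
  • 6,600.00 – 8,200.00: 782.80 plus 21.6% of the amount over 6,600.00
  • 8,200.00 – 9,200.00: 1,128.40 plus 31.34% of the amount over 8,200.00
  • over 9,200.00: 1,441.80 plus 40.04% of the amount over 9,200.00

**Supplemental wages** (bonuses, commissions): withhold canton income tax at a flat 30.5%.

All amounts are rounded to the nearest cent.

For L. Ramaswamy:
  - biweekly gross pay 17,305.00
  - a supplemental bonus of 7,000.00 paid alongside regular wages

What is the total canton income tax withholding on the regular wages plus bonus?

Canton Income Tax: taxable = 17,305.00
  1,441.80 + 40.04% × (17,305.00 − 9,200.00) = 1,441.80 + 40.04% × 8,105.00 = 4,687.04
Supplemental (30.5% flat on bonus): 30.5% × 7,000.00 = 2,135.00
Total canton income tax: 4,687.04 + 2,135.00 = 6,822.04

6,822.04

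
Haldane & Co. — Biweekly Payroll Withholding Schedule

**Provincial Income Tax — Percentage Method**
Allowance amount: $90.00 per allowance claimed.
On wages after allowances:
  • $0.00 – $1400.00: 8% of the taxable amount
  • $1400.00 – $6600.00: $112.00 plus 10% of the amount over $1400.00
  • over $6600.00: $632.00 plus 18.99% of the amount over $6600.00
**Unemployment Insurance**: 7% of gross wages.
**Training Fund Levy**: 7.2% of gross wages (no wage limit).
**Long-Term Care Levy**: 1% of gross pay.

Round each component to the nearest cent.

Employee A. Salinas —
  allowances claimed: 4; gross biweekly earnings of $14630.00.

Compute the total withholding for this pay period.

$4312.29

Provincial Income Tax: taxable = $14630.00 − 4×$90.00 = $14270.00
  $632.00 + 18.99% × ($14270.00 − $6600.00) = $632.00 + 18.99% × $7670.00 = $2088.53
Unemployment Insurance: 7% × $14630.00 = $1024.10
Training Fund Levy: 7.2% × $14630.00 = $1053.36
Long-Term Care Levy: 1% × $14630.00 = $146.30
Total: $2088.53 + $1024.10 + $1053.36 + $146.30 = $4312.29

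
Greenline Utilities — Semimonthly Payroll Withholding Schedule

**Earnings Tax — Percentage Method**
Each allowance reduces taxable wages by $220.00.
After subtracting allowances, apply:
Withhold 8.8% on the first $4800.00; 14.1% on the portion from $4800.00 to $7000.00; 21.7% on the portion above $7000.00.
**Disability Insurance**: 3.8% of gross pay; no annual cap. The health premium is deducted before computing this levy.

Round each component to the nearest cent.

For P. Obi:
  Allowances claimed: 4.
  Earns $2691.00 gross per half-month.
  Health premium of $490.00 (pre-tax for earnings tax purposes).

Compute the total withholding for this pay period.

Earnings Tax: taxable = $2691.00 − $490.00 − 4×$220.00 = $1321.00
  8.8% × $1321.00 = $116.25
Disability Insurance: 3.8% × $2201.00 = $83.64
Total: $116.25 + $83.64 = $199.89

$199.89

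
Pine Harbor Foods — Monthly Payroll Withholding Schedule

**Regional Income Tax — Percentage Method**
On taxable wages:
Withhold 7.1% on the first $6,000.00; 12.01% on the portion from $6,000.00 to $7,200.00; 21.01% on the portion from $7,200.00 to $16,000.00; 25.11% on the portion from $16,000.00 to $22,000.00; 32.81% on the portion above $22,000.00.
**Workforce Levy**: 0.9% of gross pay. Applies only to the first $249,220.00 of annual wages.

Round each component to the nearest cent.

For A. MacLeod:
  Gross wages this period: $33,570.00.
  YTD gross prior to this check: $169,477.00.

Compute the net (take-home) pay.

$25,546.15

Regional Income Tax: taxable = $33,570.00
  $3,925.60 + 32.81% × ($33,570.00 − $22,000.00) = $3,925.60 + 32.81% × $11,570.00 = $7,721.72
Workforce Levy: 0.9% × $33,570.00 = $302.13
Total withheld: $7,721.72 + $302.13 = $8,023.85
Net pay: $33,570.00 − $8,023.85 = $25,546.15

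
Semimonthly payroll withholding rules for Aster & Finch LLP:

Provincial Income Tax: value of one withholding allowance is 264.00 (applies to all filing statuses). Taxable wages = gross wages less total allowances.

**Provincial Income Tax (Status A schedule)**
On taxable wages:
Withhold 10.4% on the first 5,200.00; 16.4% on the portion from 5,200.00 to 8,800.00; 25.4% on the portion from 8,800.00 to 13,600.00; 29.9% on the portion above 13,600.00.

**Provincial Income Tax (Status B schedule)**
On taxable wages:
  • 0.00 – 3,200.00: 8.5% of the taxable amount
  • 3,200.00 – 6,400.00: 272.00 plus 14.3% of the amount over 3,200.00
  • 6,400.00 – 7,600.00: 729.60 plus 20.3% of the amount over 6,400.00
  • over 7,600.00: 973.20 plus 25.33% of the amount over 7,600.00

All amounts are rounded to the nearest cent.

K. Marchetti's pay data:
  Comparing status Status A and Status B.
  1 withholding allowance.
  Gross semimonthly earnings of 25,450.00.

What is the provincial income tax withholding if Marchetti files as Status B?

5,427.73

Provincial Income Tax (Status B): taxable = 25,450.00 − 1×264.00 = 25,186.00
  973.20 + 25.33% × (25,186.00 − 7,600.00) = 973.20 + 25.33% × 17,586.00 = 5,427.73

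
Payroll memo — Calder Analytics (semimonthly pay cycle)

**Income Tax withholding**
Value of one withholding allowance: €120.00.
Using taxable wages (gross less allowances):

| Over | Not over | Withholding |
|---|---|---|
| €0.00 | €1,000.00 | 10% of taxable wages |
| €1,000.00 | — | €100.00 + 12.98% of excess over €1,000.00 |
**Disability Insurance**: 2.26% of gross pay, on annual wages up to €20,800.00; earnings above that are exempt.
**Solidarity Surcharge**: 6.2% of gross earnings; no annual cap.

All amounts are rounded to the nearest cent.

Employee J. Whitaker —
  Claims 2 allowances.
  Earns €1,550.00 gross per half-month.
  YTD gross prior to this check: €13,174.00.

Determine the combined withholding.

Income Tax: taxable = €1,550.00 − 2×€120.00 = €1,310.00
  €100.00 + 12.98% × (€1,310.00 − €1,000.00) = €100.00 + 12.98% × €310.00 = €140.24
Disability Insurance: 2.26% × €1,550.00 = €35.03
Solidarity Surcharge: 6.2% × €1,550.00 = €96.10
Total: €140.24 + €35.03 + €96.10 = €271.37

€271.37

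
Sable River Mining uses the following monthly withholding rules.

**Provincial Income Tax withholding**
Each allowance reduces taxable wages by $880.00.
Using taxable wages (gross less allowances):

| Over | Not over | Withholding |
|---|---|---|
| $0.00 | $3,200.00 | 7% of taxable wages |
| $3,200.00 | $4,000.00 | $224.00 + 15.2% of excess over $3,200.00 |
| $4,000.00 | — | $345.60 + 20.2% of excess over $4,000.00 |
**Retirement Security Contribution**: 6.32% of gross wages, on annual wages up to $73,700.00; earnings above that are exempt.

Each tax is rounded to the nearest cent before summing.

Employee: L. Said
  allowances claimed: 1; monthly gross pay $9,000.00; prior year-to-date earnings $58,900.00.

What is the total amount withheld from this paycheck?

Provincial Income Tax: taxable = $9,000.00 − 1×$880.00 = $8,120.00
  $345.60 + 20.2% × ($8,120.00 − $4,000.00) = $345.60 + 20.2% × $4,120.00 = $1,177.84
Retirement Security Contribution: 6.32% × $9,000.00 = $568.80
Total: $1,177.84 + $568.80 = $1,746.64

$1,746.64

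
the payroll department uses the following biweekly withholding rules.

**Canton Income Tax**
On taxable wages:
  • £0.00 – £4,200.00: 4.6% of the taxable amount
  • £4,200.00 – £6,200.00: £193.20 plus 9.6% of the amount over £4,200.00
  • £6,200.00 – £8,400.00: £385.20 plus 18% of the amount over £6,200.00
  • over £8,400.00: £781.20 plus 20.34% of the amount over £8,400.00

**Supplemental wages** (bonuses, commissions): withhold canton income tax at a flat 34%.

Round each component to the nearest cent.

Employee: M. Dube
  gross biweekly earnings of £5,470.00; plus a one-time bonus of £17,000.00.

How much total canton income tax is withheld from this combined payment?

Canton Income Tax: taxable = £5,470.00
  £193.20 + 9.6% × (£5,470.00 − £4,200.00) = £193.20 + 9.6% × £1,270.00 = £315.12
Supplemental (34% flat on bonus): 34% × £17,000.00 = £5,780.00
Total canton income tax: £315.12 + £5,780.00 = £6,095.12

£6,095.12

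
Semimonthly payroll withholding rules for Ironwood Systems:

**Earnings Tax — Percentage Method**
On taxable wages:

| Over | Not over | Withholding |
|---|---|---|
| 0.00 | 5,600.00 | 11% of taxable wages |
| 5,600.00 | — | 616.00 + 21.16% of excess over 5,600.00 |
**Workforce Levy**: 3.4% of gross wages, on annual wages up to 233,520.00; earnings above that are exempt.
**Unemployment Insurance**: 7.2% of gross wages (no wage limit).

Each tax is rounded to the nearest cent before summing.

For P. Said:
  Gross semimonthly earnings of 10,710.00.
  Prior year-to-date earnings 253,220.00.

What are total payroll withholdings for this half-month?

2,468.40

Earnings Tax: taxable = 10,710.00
  616.00 + 21.16% × (10,710.00 − 5,600.00) = 616.00 + 21.16% × 5,110.00 = 1,697.28
Workforce Levy: YTD 253,220.00 ≥ cap 233,520.00 → 0.00
Unemployment Insurance: 7.2% × 10,710.00 = 771.12
Total: 1,697.28 + 0.00 + 771.12 = 2,468.40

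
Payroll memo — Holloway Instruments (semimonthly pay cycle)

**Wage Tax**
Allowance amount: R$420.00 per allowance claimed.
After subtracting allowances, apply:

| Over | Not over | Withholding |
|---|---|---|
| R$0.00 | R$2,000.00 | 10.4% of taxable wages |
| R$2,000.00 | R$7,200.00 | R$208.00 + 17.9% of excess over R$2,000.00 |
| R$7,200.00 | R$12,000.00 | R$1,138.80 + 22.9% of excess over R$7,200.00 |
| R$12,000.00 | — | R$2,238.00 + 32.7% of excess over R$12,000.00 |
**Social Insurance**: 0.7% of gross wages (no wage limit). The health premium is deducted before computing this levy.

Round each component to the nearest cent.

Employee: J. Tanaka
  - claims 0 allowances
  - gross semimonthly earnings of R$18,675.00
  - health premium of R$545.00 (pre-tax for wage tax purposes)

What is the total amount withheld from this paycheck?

R$4,369.42

Wage Tax: taxable = R$18,675.00 − R$545.00 = R$18,130.00
  R$2,238.00 + 32.7% × (R$18,130.00 − R$12,000.00) = R$2,238.00 + 32.7% × R$6,130.00 = R$4,242.51
Social Insurance: 0.7% × R$18,130.00 = R$126.91
Total: R$4,242.51 + R$126.91 = R$4,369.42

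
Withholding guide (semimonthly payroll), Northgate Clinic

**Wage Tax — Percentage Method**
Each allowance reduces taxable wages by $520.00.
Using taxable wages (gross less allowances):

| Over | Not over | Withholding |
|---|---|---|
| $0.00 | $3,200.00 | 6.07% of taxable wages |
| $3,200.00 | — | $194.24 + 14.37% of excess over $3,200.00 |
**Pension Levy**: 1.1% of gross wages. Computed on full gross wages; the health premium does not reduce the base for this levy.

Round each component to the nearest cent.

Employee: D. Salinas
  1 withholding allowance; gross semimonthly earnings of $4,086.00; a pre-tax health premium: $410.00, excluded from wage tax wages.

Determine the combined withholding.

$236.52

Wage Tax: taxable = $4,086.00 − $410.00 − 1×$520.00 = $3,156.00
  6.07% × $3,156.00 = $191.57
Pension Levy: 1.1% × $4,086.00 = $44.95
Total: $191.57 + $44.95 = $236.52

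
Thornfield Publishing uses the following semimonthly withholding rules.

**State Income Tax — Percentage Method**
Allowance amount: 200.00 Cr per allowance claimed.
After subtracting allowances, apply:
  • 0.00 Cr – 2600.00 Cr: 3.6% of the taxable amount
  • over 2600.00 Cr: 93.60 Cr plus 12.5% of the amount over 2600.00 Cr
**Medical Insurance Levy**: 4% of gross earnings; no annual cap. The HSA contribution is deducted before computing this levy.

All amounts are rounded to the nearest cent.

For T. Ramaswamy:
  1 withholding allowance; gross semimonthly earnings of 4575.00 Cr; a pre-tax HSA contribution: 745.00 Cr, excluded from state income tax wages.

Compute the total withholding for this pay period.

State Income Tax: taxable = 4575.00 Cr − 745.00 Cr − 1×200.00 Cr = 3630.00 Cr
  93.60 Cr + 12.5% × (3630.00 Cr − 2600.00 Cr) = 93.60 Cr + 12.5% × 1030.00 Cr = 222.35 Cr
Medical Insurance Levy: 4% × 3830.00 Cr = 153.20 Cr
Total: 222.35 Cr + 153.20 Cr = 375.55 Cr

375.55 Cr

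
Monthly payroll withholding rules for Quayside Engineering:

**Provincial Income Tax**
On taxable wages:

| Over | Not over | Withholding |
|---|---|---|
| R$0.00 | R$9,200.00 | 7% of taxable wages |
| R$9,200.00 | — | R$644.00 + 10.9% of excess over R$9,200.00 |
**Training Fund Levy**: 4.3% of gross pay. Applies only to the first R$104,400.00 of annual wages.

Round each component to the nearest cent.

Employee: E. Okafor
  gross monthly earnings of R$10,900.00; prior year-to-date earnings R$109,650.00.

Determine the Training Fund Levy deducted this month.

Training Fund Levy: YTD R$109,650.00 ≥ cap R$104,400.00 → R$0.00

R$0.00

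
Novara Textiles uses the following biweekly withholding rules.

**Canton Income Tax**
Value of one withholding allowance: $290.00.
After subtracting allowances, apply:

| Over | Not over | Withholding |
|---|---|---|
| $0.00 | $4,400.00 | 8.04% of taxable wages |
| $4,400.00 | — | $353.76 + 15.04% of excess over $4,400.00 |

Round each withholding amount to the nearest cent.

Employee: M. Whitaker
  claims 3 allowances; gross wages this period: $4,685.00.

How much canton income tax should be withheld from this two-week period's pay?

Canton Income Tax: taxable = $4,685.00 − 3×$290.00 = $3,815.00
  8.04% × $3,815.00 = $306.73

$306.73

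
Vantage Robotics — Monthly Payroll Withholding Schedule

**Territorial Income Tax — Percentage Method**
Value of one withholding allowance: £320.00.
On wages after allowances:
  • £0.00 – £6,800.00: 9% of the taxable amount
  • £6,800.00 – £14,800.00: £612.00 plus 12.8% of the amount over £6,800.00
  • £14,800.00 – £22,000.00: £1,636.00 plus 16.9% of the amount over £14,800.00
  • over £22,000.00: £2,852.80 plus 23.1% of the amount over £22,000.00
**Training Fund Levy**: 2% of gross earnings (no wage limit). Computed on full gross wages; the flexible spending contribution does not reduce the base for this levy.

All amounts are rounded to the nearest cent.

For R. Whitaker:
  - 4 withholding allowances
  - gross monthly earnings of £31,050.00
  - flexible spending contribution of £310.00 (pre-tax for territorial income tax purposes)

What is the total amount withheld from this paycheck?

Territorial Income Tax: taxable = £31,050.00 − £310.00 − 4×£320.00 = £29,460.00
  £2,852.80 + 23.1% × (£29,460.00 − £22,000.00) = £2,852.80 + 23.1% × £7,460.00 = £4,576.06
Training Fund Levy: 2% × £31,050.00 = £621.00
Total: £4,576.06 + £621.00 = £5,197.06

£5,197.06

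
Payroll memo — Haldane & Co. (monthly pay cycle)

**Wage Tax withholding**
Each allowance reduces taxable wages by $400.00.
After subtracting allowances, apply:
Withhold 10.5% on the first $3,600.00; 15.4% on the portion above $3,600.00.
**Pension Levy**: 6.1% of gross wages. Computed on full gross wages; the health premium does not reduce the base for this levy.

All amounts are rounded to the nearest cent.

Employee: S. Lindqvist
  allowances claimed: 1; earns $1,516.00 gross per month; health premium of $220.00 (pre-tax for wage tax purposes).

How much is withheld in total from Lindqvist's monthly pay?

$186.56

Wage Tax: taxable = $1,516.00 − $220.00 − 1×$400.00 = $896.00
  10.5% × $896.00 = $94.08
Pension Levy: 6.1% × $1,516.00 = $92.48
Total: $94.08 + $92.48 = $186.56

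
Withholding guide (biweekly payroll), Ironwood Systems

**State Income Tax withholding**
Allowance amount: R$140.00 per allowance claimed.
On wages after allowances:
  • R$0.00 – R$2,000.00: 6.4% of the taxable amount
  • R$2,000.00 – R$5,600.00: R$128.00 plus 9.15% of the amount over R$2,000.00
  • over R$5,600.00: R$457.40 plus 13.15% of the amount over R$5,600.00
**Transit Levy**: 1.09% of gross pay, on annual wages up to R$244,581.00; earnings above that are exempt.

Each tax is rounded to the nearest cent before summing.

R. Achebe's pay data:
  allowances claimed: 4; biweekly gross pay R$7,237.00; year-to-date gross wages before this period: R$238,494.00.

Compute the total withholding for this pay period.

R$665.38

State Income Tax: taxable = R$7,237.00 − 4×R$140.00 = R$6,677.00
  R$457.40 + 13.15% × (R$6,677.00 − R$5,600.00) = R$457.40 + 13.15% × R$1,077.00 = R$599.03
Transit Levy: cap R$244,581.00 − YTD R$238,494.00 = R$6,087.00 subject; 1.09% × R$6,087.00 = R$66.35
Total: R$599.03 + R$66.35 = R$665.38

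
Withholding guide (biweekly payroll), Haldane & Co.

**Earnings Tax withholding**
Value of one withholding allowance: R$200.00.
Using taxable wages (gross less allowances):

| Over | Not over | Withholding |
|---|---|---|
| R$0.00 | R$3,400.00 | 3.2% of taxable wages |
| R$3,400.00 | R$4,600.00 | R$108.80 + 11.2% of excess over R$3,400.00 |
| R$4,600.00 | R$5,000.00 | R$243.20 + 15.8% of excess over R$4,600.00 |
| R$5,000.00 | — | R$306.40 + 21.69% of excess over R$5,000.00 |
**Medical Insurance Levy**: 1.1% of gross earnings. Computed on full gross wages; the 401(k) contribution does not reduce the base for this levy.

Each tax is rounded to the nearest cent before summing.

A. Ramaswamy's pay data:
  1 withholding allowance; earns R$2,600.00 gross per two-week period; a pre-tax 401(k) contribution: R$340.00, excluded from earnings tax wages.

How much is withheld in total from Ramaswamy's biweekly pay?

Earnings Tax: taxable = R$2,600.00 − R$340.00 − 1×R$200.00 = R$2,060.00
  3.2% × R$2,060.00 = R$65.92
Medical Insurance Levy: 1.1% × R$2,600.00 = R$28.60
Total: R$65.92 + R$28.60 = R$94.52

R$94.52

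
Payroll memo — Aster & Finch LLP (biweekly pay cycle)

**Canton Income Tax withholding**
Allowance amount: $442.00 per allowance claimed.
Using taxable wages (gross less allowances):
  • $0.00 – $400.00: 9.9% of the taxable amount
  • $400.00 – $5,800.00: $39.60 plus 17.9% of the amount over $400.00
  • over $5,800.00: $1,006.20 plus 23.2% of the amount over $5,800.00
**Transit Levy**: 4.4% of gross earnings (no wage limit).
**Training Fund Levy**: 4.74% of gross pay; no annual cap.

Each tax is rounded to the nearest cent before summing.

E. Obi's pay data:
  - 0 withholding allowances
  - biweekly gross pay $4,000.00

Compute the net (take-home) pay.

Canton Income Tax: taxable = $4,000.00
  $39.60 + 17.9% × ($4,000.00 − $400.00) = $39.60 + 17.9% × $3,600.00 = $684.00
Transit Levy: 4.4% × $4,000.00 = $176.00
Training Fund Levy: 4.74% × $4,000.00 = $189.60
Total withheld: $684.00 + $176.00 + $189.60 = $1,049.60
Net pay: $4,000.00 − $1,049.60 = $2,950.40

$2,950.40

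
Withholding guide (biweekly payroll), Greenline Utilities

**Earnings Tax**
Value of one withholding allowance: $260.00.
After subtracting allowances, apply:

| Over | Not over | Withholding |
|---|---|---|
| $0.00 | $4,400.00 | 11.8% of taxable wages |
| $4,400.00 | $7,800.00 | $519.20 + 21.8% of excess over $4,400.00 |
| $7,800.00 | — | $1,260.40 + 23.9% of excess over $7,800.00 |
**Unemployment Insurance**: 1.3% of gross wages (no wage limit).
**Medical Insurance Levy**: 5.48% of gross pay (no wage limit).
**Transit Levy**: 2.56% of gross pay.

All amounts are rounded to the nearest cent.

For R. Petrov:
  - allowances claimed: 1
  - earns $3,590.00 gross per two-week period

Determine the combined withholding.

Earnings Tax: taxable = $3,590.00 − 1×$260.00 = $3,330.00
  11.8% × $3,330.00 = $392.94
Unemployment Insurance: 1.3% × $3,590.00 = $46.67
Medical Insurance Levy: 5.48% × $3,590.00 = $196.73
Transit Levy: 2.56% × $3,590.00 = $91.90
Total: $392.94 + $46.67 + $196.73 + $91.90 = $728.24

$728.24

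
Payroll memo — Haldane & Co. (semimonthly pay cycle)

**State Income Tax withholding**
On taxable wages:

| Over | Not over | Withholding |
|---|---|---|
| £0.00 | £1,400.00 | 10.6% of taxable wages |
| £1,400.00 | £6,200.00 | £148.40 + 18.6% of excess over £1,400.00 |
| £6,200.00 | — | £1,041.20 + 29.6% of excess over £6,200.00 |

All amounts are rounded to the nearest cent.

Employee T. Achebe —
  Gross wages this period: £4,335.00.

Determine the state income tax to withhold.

State Income Tax: taxable = £4,335.00
  £148.40 + 18.6% × (£4,335.00 − £1,400.00) = £148.40 + 18.6% × £2,935.00 = £694.31

£694.31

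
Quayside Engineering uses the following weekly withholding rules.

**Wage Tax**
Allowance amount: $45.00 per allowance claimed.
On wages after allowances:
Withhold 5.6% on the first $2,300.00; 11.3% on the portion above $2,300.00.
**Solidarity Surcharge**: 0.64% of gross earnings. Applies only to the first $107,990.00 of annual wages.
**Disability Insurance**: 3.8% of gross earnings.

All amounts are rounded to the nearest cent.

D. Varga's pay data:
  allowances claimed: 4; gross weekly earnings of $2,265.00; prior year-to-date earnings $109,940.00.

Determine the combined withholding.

Wage Tax: taxable = $2,265.00 − 4×$45.00 = $2,085.00
  5.6% × $2,085.00 = $116.76
Solidarity Surcharge: YTD $109,940.00 ≥ cap $107,990.00 → $0.00
Disability Insurance: 3.8% × $2,265.00 = $86.07
Total: $116.76 + $0.00 + $86.07 = $202.83

$202.83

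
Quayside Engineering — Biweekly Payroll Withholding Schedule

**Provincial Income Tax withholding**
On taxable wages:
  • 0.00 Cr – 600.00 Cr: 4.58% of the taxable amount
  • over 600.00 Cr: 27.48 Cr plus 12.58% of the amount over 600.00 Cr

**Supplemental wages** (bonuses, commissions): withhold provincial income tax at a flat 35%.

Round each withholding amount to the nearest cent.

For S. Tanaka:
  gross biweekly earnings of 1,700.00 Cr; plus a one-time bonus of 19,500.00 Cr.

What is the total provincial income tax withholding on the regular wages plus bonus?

6,990.86 Cr

Provincial Income Tax: taxable = 1,700.00 Cr
  27.48 Cr + 12.58% × (1,700.00 Cr − 600.00 Cr) = 27.48 Cr + 12.58% × 1,100.00 Cr = 165.86 Cr
Supplemental (35% flat on bonus): 35% × 19,500.00 Cr = 6,825.00 Cr
Total provincial income tax: 165.86 Cr + 6,825.00 Cr = 6,990.86 Cr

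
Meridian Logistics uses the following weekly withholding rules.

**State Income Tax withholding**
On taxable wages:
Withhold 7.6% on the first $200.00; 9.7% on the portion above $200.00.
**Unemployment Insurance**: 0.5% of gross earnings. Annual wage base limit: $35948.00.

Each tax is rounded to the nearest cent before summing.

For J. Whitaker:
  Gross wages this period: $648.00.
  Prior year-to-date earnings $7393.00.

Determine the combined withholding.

State Income Tax: taxable = $648.00
  $15.20 + 9.7% × ($648.00 − $200.00) = $15.20 + 9.7% × $448.00 = $58.66
Unemployment Insurance: 0.5% × $648.00 = $3.24
Total: $58.66 + $3.24 = $61.90

$61.90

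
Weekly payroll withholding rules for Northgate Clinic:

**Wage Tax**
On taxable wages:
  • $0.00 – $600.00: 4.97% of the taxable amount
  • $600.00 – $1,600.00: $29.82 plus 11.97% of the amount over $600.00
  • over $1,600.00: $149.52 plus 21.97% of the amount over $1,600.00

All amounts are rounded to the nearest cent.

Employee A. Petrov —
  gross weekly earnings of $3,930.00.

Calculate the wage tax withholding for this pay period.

$661.42

Wage Tax: taxable = $3,930.00
  $149.52 + 21.97% × ($3,930.00 − $1,600.00) = $149.52 + 21.97% × $2,330.00 = $661.42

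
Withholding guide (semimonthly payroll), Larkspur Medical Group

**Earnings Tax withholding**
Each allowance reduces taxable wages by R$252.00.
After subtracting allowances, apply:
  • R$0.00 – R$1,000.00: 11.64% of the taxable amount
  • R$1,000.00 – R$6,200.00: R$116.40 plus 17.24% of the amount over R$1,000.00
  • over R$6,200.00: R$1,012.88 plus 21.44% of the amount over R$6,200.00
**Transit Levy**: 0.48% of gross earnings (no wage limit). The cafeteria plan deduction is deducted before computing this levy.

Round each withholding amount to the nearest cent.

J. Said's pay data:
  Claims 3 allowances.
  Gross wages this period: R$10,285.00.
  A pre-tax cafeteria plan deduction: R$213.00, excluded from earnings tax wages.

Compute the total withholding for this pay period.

R$1,729.30

Earnings Tax: taxable = R$10,285.00 − R$213.00 − 3×R$252.00 = R$9,316.00
  R$1,012.88 + 21.44% × (R$9,316.00 − R$6,200.00) = R$1,012.88 + 21.44% × R$3,116.00 = R$1,680.95
Transit Levy: 0.48% × R$10,072.00 = R$48.35
Total: R$1,680.95 + R$48.35 = R$1,729.30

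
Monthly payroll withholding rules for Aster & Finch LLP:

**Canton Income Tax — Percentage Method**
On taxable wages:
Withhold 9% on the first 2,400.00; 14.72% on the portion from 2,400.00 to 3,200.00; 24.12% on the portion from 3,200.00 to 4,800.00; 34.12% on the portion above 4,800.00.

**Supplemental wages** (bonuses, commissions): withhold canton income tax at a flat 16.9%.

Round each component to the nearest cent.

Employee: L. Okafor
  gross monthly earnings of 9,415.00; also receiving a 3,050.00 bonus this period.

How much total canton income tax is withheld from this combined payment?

Canton Income Tax: taxable = 9,415.00
  719.68 + 34.12% × (9,415.00 − 4,800.00) = 719.68 + 34.12% × 4,615.00 = 2,294.32
Supplemental (16.9% flat on bonus): 16.9% × 3,050.00 = 515.45
Total canton income tax: 2,294.32 + 515.45 = 2,809.77

2,809.77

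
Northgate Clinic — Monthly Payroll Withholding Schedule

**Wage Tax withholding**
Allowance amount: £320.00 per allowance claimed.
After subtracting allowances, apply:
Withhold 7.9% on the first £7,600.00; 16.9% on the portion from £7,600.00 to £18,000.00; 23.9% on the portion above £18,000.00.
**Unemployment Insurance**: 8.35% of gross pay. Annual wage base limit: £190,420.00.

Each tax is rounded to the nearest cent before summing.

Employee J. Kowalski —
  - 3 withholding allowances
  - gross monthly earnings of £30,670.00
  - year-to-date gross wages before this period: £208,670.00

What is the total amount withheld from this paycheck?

Wage Tax: taxable = £30,670.00 − 3×£320.00 = £29,710.00
  £2,358.00 + 23.9% × (£29,710.00 − £18,000.00) = £2,358.00 + 23.9% × £11,710.00 = £5,156.69
Unemployment Insurance: YTD £208,670.00 ≥ cap £190,420.00 → £0.00
Total: £5,156.69 + £0.00 = £5,156.69

£5,156.69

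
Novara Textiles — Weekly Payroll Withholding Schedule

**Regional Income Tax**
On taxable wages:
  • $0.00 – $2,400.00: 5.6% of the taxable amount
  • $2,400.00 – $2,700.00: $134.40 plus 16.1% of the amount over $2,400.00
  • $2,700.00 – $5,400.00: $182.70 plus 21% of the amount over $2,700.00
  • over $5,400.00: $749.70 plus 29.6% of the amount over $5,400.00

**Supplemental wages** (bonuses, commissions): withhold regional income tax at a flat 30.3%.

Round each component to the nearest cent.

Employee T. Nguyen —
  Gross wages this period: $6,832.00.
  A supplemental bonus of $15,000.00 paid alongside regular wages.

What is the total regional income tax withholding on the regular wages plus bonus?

$5,718.57

Regional Income Tax: taxable = $6,832.00
  $749.70 + 29.6% × ($6,832.00 − $5,400.00) = $749.70 + 29.6% × $1,432.00 = $1,173.57
Supplemental (30.3% flat on bonus): 30.3% × $15,000.00 = $4,545.00
Total regional income tax: $1,173.57 + $4,545.00 = $5,718.57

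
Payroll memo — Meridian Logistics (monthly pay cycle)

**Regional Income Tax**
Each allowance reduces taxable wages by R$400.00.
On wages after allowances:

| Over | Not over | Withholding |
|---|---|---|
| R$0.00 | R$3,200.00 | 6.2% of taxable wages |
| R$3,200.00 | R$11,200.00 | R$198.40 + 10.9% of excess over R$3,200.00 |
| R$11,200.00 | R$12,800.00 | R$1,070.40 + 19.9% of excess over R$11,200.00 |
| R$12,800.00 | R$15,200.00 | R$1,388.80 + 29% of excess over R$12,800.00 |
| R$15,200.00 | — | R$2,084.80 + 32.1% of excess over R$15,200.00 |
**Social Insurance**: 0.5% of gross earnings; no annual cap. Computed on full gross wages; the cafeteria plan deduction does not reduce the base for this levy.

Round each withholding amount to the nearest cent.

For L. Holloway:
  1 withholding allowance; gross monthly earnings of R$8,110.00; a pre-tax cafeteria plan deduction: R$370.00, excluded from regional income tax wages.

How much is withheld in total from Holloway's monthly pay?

Regional Income Tax: taxable = R$8,110.00 − R$370.00 − 1×R$400.00 = R$7,340.00
  R$198.40 + 10.9% × (R$7,340.00 − R$3,200.00) = R$198.40 + 10.9% × R$4,140.00 = R$649.66
Social Insurance: 0.5% × R$8,110.00 = R$40.55
Total: R$649.66 + R$40.55 = R$690.21

R$690.21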